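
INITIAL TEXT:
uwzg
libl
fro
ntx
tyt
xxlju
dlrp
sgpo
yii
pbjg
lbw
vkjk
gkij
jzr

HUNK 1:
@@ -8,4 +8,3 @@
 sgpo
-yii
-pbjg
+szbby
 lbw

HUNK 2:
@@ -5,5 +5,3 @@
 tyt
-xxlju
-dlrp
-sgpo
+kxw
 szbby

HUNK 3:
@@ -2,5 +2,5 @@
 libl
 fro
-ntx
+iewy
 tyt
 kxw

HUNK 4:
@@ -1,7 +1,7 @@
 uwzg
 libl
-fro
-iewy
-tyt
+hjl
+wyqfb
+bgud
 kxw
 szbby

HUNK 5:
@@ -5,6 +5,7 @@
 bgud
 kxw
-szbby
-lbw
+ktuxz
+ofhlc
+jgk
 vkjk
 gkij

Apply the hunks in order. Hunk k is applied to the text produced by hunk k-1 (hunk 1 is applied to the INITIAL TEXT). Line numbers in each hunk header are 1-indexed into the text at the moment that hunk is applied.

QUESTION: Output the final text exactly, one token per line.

Hunk 1: at line 8 remove [yii,pbjg] add [szbby] -> 13 lines: uwzg libl fro ntx tyt xxlju dlrp sgpo szbby lbw vkjk gkij jzr
Hunk 2: at line 5 remove [xxlju,dlrp,sgpo] add [kxw] -> 11 lines: uwzg libl fro ntx tyt kxw szbby lbw vkjk gkij jzr
Hunk 3: at line 2 remove [ntx] add [iewy] -> 11 lines: uwzg libl fro iewy tyt kxw szbby lbw vkjk gkij jzr
Hunk 4: at line 1 remove [fro,iewy,tyt] add [hjl,wyqfb,bgud] -> 11 lines: uwzg libl hjl wyqfb bgud kxw szbby lbw vkjk gkij jzr
Hunk 5: at line 5 remove [szbby,lbw] add [ktuxz,ofhlc,jgk] -> 12 lines: uwzg libl hjl wyqfb bgud kxw ktuxz ofhlc jgk vkjk gkij jzr

Answer: uwzg
libl
hjl
wyqfb
bgud
kxw
ktuxz
ofhlc
jgk
vkjk
gkij
jzr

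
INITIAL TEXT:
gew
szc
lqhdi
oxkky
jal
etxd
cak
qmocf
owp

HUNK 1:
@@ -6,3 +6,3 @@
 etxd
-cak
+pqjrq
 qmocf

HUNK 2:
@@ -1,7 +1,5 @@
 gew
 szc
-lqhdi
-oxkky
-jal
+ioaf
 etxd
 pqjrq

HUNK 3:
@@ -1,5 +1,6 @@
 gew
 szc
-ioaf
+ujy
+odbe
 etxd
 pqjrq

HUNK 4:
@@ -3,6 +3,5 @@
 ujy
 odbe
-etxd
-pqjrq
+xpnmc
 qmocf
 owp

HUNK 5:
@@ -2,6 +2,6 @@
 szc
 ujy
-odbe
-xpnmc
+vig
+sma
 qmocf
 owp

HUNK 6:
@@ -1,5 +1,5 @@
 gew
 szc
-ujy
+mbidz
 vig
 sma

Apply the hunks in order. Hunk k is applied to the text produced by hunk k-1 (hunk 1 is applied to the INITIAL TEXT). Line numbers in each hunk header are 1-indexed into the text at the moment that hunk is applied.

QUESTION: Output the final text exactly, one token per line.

Hunk 1: at line 6 remove [cak] add [pqjrq] -> 9 lines: gew szc lqhdi oxkky jal etxd pqjrq qmocf owp
Hunk 2: at line 1 remove [lqhdi,oxkky,jal] add [ioaf] -> 7 lines: gew szc ioaf etxd pqjrq qmocf owp
Hunk 3: at line 1 remove [ioaf] add [ujy,odbe] -> 8 lines: gew szc ujy odbe etxd pqjrq qmocf owp
Hunk 4: at line 3 remove [etxd,pqjrq] add [xpnmc] -> 7 lines: gew szc ujy odbe xpnmc qmocf owp
Hunk 5: at line 2 remove [odbe,xpnmc] add [vig,sma] -> 7 lines: gew szc ujy vig sma qmocf owp
Hunk 6: at line 1 remove [ujy] add [mbidz] -> 7 lines: gew szc mbidz vig sma qmocf owp

Answer: gew
szc
mbidz
vig
sma
qmocf
owp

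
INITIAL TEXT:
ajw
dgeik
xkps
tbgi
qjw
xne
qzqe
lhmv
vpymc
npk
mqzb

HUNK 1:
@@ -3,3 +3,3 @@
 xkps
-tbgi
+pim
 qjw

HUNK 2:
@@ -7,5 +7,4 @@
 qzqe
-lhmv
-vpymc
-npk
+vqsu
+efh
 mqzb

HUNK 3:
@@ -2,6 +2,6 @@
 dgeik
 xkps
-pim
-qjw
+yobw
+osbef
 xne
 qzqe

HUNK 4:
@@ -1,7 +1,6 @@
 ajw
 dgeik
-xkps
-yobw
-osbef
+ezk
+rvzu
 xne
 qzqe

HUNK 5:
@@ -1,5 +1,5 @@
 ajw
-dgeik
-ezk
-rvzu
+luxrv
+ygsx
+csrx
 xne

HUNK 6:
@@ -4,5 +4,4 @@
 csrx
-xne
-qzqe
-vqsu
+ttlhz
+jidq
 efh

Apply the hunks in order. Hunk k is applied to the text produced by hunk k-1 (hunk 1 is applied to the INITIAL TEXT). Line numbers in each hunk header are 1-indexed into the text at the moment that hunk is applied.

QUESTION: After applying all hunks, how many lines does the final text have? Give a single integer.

Answer: 8

Derivation:
Hunk 1: at line 3 remove [tbgi] add [pim] -> 11 lines: ajw dgeik xkps pim qjw xne qzqe lhmv vpymc npk mqzb
Hunk 2: at line 7 remove [lhmv,vpymc,npk] add [vqsu,efh] -> 10 lines: ajw dgeik xkps pim qjw xne qzqe vqsu efh mqzb
Hunk 3: at line 2 remove [pim,qjw] add [yobw,osbef] -> 10 lines: ajw dgeik xkps yobw osbef xne qzqe vqsu efh mqzb
Hunk 4: at line 1 remove [xkps,yobw,osbef] add [ezk,rvzu] -> 9 lines: ajw dgeik ezk rvzu xne qzqe vqsu efh mqzb
Hunk 5: at line 1 remove [dgeik,ezk,rvzu] add [luxrv,ygsx,csrx] -> 9 lines: ajw luxrv ygsx csrx xne qzqe vqsu efh mqzb
Hunk 6: at line 4 remove [xne,qzqe,vqsu] add [ttlhz,jidq] -> 8 lines: ajw luxrv ygsx csrx ttlhz jidq efh mqzb
Final line count: 8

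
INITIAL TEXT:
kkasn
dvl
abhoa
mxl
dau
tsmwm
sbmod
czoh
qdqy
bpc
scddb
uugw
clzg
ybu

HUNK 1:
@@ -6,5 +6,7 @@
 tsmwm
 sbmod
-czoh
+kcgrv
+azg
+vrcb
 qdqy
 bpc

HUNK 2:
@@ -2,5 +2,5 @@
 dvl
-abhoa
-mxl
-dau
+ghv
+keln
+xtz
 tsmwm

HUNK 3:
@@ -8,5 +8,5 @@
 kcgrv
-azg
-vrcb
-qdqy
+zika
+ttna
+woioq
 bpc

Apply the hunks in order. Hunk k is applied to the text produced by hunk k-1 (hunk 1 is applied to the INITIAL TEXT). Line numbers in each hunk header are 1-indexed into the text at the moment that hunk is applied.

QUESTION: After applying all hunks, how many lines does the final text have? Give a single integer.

Answer: 16

Derivation:
Hunk 1: at line 6 remove [czoh] add [kcgrv,azg,vrcb] -> 16 lines: kkasn dvl abhoa mxl dau tsmwm sbmod kcgrv azg vrcb qdqy bpc scddb uugw clzg ybu
Hunk 2: at line 2 remove [abhoa,mxl,dau] add [ghv,keln,xtz] -> 16 lines: kkasn dvl ghv keln xtz tsmwm sbmod kcgrv azg vrcb qdqy bpc scddb uugw clzg ybu
Hunk 3: at line 8 remove [azg,vrcb,qdqy] add [zika,ttna,woioq] -> 16 lines: kkasn dvl ghv keln xtz tsmwm sbmod kcgrv zika ttna woioq bpc scddb uugw clzg ybu
Final line count: 16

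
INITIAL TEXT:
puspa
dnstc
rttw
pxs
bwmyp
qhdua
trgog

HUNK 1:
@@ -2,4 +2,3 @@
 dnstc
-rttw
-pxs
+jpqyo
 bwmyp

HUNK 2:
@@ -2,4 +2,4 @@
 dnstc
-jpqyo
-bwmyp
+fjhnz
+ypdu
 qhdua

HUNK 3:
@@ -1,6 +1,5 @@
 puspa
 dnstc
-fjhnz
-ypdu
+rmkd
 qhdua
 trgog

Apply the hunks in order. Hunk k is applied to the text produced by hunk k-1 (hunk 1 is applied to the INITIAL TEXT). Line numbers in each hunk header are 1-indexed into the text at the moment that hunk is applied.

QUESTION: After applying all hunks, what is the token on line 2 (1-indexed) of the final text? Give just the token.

Hunk 1: at line 2 remove [rttw,pxs] add [jpqyo] -> 6 lines: puspa dnstc jpqyo bwmyp qhdua trgog
Hunk 2: at line 2 remove [jpqyo,bwmyp] add [fjhnz,ypdu] -> 6 lines: puspa dnstc fjhnz ypdu qhdua trgog
Hunk 3: at line 1 remove [fjhnz,ypdu] add [rmkd] -> 5 lines: puspa dnstc rmkd qhdua trgog
Final line 2: dnstc

Answer: dnstc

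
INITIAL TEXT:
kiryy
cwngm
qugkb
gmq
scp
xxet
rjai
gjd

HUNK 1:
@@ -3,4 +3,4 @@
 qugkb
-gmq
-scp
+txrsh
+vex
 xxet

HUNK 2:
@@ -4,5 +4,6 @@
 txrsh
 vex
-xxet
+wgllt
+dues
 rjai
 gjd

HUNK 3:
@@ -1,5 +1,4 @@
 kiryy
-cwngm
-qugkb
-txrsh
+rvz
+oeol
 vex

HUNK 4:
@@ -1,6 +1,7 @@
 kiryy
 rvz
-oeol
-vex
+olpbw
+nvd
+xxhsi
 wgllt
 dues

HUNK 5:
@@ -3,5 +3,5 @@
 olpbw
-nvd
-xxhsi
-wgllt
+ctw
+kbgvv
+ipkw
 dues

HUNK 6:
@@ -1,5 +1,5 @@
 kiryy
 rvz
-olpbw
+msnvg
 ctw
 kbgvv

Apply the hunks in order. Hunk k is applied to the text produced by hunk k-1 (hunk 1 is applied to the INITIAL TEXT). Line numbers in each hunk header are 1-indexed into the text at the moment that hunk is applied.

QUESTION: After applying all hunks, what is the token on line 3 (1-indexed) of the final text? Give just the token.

Answer: msnvg

Derivation:
Hunk 1: at line 3 remove [gmq,scp] add [txrsh,vex] -> 8 lines: kiryy cwngm qugkb txrsh vex xxet rjai gjd
Hunk 2: at line 4 remove [xxet] add [wgllt,dues] -> 9 lines: kiryy cwngm qugkb txrsh vex wgllt dues rjai gjd
Hunk 3: at line 1 remove [cwngm,qugkb,txrsh] add [rvz,oeol] -> 8 lines: kiryy rvz oeol vex wgllt dues rjai gjd
Hunk 4: at line 1 remove [oeol,vex] add [olpbw,nvd,xxhsi] -> 9 lines: kiryy rvz olpbw nvd xxhsi wgllt dues rjai gjd
Hunk 5: at line 3 remove [nvd,xxhsi,wgllt] add [ctw,kbgvv,ipkw] -> 9 lines: kiryy rvz olpbw ctw kbgvv ipkw dues rjai gjd
Hunk 6: at line 1 remove [olpbw] add [msnvg] -> 9 lines: kiryy rvz msnvg ctw kbgvv ipkw dues rjai gjd
Final line 3: msnvg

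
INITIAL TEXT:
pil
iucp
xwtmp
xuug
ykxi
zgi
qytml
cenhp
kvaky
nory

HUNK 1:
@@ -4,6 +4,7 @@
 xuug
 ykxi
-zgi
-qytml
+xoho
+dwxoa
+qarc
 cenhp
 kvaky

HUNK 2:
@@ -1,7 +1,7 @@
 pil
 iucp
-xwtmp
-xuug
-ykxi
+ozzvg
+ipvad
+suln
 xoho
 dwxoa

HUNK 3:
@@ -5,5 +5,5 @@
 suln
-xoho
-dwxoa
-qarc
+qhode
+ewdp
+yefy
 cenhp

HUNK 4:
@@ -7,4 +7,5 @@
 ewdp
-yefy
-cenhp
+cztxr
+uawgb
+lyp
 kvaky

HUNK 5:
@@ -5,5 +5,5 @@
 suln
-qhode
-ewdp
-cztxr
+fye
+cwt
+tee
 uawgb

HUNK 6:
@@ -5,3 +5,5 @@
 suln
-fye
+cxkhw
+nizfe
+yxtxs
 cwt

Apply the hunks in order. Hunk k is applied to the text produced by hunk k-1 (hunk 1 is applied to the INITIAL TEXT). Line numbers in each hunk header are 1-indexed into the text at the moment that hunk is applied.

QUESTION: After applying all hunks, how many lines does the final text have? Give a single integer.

Hunk 1: at line 4 remove [zgi,qytml] add [xoho,dwxoa,qarc] -> 11 lines: pil iucp xwtmp xuug ykxi xoho dwxoa qarc cenhp kvaky nory
Hunk 2: at line 1 remove [xwtmp,xuug,ykxi] add [ozzvg,ipvad,suln] -> 11 lines: pil iucp ozzvg ipvad suln xoho dwxoa qarc cenhp kvaky nory
Hunk 3: at line 5 remove [xoho,dwxoa,qarc] add [qhode,ewdp,yefy] -> 11 lines: pil iucp ozzvg ipvad suln qhode ewdp yefy cenhp kvaky nory
Hunk 4: at line 7 remove [yefy,cenhp] add [cztxr,uawgb,lyp] -> 12 lines: pil iucp ozzvg ipvad suln qhode ewdp cztxr uawgb lyp kvaky nory
Hunk 5: at line 5 remove [qhode,ewdp,cztxr] add [fye,cwt,tee] -> 12 lines: pil iucp ozzvg ipvad suln fye cwt tee uawgb lyp kvaky nory
Hunk 6: at line 5 remove [fye] add [cxkhw,nizfe,yxtxs] -> 14 lines: pil iucp ozzvg ipvad suln cxkhw nizfe yxtxs cwt tee uawgb lyp kvaky nory
Final line count: 14

Answer: 14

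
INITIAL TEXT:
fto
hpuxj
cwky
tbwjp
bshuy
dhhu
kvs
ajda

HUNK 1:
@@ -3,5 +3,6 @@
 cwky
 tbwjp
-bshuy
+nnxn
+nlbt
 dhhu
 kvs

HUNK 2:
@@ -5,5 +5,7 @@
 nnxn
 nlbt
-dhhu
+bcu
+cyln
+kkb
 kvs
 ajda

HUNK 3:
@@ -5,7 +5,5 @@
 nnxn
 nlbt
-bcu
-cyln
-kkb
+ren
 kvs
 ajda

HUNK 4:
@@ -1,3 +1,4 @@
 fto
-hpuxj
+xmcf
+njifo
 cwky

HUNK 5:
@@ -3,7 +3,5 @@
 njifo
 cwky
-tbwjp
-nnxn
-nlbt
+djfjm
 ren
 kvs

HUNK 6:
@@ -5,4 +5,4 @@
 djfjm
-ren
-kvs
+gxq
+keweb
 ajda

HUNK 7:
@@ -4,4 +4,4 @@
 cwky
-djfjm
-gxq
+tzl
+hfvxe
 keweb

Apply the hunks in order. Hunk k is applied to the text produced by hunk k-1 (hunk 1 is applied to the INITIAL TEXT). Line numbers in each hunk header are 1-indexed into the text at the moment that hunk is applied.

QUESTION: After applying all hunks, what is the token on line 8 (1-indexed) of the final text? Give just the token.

Hunk 1: at line 3 remove [bshuy] add [nnxn,nlbt] -> 9 lines: fto hpuxj cwky tbwjp nnxn nlbt dhhu kvs ajda
Hunk 2: at line 5 remove [dhhu] add [bcu,cyln,kkb] -> 11 lines: fto hpuxj cwky tbwjp nnxn nlbt bcu cyln kkb kvs ajda
Hunk 3: at line 5 remove [bcu,cyln,kkb] add [ren] -> 9 lines: fto hpuxj cwky tbwjp nnxn nlbt ren kvs ajda
Hunk 4: at line 1 remove [hpuxj] add [xmcf,njifo] -> 10 lines: fto xmcf njifo cwky tbwjp nnxn nlbt ren kvs ajda
Hunk 5: at line 3 remove [tbwjp,nnxn,nlbt] add [djfjm] -> 8 lines: fto xmcf njifo cwky djfjm ren kvs ajda
Hunk 6: at line 5 remove [ren,kvs] add [gxq,keweb] -> 8 lines: fto xmcf njifo cwky djfjm gxq keweb ajda
Hunk 7: at line 4 remove [djfjm,gxq] add [tzl,hfvxe] -> 8 lines: fto xmcf njifo cwky tzl hfvxe keweb ajda
Final line 8: ajda

Answer: ajda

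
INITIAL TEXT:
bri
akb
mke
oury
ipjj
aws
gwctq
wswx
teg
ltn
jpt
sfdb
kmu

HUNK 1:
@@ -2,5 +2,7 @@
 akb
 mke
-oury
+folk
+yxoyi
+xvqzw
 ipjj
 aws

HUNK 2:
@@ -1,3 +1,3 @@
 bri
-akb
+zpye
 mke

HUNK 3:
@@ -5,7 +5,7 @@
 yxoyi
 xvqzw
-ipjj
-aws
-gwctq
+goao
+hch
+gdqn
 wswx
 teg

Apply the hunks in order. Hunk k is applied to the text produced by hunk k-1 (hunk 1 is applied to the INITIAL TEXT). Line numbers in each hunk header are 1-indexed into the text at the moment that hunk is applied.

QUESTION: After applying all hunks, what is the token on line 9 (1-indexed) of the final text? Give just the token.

Hunk 1: at line 2 remove [oury] add [folk,yxoyi,xvqzw] -> 15 lines: bri akb mke folk yxoyi xvqzw ipjj aws gwctq wswx teg ltn jpt sfdb kmu
Hunk 2: at line 1 remove [akb] add [zpye] -> 15 lines: bri zpye mke folk yxoyi xvqzw ipjj aws gwctq wswx teg ltn jpt sfdb kmu
Hunk 3: at line 5 remove [ipjj,aws,gwctq] add [goao,hch,gdqn] -> 15 lines: bri zpye mke folk yxoyi xvqzw goao hch gdqn wswx teg ltn jpt sfdb kmu
Final line 9: gdqn

Answer: gdqn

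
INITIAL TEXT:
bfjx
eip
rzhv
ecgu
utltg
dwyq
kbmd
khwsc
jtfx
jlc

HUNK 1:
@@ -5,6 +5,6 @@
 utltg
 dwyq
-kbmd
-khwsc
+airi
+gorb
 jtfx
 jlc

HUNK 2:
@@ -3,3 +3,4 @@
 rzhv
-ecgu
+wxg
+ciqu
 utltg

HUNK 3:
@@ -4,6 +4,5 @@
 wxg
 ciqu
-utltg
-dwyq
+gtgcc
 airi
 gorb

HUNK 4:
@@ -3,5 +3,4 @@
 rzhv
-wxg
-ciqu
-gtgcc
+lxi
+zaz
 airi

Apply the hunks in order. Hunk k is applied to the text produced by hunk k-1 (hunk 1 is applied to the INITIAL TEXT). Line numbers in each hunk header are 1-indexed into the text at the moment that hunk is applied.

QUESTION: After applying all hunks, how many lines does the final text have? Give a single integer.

Hunk 1: at line 5 remove [kbmd,khwsc] add [airi,gorb] -> 10 lines: bfjx eip rzhv ecgu utltg dwyq airi gorb jtfx jlc
Hunk 2: at line 3 remove [ecgu] add [wxg,ciqu] -> 11 lines: bfjx eip rzhv wxg ciqu utltg dwyq airi gorb jtfx jlc
Hunk 3: at line 4 remove [utltg,dwyq] add [gtgcc] -> 10 lines: bfjx eip rzhv wxg ciqu gtgcc airi gorb jtfx jlc
Hunk 4: at line 3 remove [wxg,ciqu,gtgcc] add [lxi,zaz] -> 9 lines: bfjx eip rzhv lxi zaz airi gorb jtfx jlc
Final line count: 9

Answer: 9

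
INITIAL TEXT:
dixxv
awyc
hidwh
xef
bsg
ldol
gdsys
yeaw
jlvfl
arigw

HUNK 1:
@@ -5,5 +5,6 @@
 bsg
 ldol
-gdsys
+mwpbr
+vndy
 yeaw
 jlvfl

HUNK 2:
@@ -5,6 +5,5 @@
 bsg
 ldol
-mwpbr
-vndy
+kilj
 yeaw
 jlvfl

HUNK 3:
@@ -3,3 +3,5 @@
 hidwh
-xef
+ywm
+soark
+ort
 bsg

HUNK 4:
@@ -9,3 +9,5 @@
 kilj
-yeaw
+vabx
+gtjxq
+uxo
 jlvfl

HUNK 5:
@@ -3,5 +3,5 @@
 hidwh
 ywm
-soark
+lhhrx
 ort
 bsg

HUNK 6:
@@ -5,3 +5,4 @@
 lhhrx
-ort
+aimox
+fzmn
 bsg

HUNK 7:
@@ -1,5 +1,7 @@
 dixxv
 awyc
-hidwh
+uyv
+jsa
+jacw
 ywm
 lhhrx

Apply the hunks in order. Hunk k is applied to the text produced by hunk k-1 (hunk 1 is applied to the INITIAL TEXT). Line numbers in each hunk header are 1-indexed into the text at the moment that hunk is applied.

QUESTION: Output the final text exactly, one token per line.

Answer: dixxv
awyc
uyv
jsa
jacw
ywm
lhhrx
aimox
fzmn
bsg
ldol
kilj
vabx
gtjxq
uxo
jlvfl
arigw

Derivation:
Hunk 1: at line 5 remove [gdsys] add [mwpbr,vndy] -> 11 lines: dixxv awyc hidwh xef bsg ldol mwpbr vndy yeaw jlvfl arigw
Hunk 2: at line 5 remove [mwpbr,vndy] add [kilj] -> 10 lines: dixxv awyc hidwh xef bsg ldol kilj yeaw jlvfl arigw
Hunk 3: at line 3 remove [xef] add [ywm,soark,ort] -> 12 lines: dixxv awyc hidwh ywm soark ort bsg ldol kilj yeaw jlvfl arigw
Hunk 4: at line 9 remove [yeaw] add [vabx,gtjxq,uxo] -> 14 lines: dixxv awyc hidwh ywm soark ort bsg ldol kilj vabx gtjxq uxo jlvfl arigw
Hunk 5: at line 3 remove [soark] add [lhhrx] -> 14 lines: dixxv awyc hidwh ywm lhhrx ort bsg ldol kilj vabx gtjxq uxo jlvfl arigw
Hunk 6: at line 5 remove [ort] add [aimox,fzmn] -> 15 lines: dixxv awyc hidwh ywm lhhrx aimox fzmn bsg ldol kilj vabx gtjxq uxo jlvfl arigw
Hunk 7: at line 1 remove [hidwh] add [uyv,jsa,jacw] -> 17 lines: dixxv awyc uyv jsa jacw ywm lhhrx aimox fzmn bsg ldol kilj vabx gtjxq uxo jlvfl arigw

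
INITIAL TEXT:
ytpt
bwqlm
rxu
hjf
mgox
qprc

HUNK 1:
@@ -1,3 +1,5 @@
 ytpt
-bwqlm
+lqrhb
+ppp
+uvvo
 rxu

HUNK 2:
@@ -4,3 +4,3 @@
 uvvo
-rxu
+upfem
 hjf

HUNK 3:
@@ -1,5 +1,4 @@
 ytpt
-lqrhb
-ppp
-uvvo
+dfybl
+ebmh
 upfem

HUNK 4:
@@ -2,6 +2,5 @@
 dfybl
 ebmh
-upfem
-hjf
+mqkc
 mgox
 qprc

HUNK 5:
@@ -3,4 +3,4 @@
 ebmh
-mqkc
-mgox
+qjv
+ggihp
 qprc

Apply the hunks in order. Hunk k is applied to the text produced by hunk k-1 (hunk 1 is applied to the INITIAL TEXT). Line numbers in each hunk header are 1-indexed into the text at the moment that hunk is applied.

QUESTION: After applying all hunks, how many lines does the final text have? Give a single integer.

Answer: 6

Derivation:
Hunk 1: at line 1 remove [bwqlm] add [lqrhb,ppp,uvvo] -> 8 lines: ytpt lqrhb ppp uvvo rxu hjf mgox qprc
Hunk 2: at line 4 remove [rxu] add [upfem] -> 8 lines: ytpt lqrhb ppp uvvo upfem hjf mgox qprc
Hunk 3: at line 1 remove [lqrhb,ppp,uvvo] add [dfybl,ebmh] -> 7 lines: ytpt dfybl ebmh upfem hjf mgox qprc
Hunk 4: at line 2 remove [upfem,hjf] add [mqkc] -> 6 lines: ytpt dfybl ebmh mqkc mgox qprc
Hunk 5: at line 3 remove [mqkc,mgox] add [qjv,ggihp] -> 6 lines: ytpt dfybl ebmh qjv ggihp qprc
Final line count: 6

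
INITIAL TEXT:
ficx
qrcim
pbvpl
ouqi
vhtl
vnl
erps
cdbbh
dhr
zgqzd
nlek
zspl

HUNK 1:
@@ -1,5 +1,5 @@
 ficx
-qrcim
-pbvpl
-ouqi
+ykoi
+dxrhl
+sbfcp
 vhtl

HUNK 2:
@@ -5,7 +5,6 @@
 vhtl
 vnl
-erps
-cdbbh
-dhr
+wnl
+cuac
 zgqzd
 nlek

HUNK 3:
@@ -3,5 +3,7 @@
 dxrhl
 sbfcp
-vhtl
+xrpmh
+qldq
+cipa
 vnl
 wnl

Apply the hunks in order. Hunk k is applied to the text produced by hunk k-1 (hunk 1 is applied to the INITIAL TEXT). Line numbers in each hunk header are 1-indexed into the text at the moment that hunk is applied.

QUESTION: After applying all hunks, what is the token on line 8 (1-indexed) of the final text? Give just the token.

Hunk 1: at line 1 remove [qrcim,pbvpl,ouqi] add [ykoi,dxrhl,sbfcp] -> 12 lines: ficx ykoi dxrhl sbfcp vhtl vnl erps cdbbh dhr zgqzd nlek zspl
Hunk 2: at line 5 remove [erps,cdbbh,dhr] add [wnl,cuac] -> 11 lines: ficx ykoi dxrhl sbfcp vhtl vnl wnl cuac zgqzd nlek zspl
Hunk 3: at line 3 remove [vhtl] add [xrpmh,qldq,cipa] -> 13 lines: ficx ykoi dxrhl sbfcp xrpmh qldq cipa vnl wnl cuac zgqzd nlek zspl
Final line 8: vnl

Answer: vnl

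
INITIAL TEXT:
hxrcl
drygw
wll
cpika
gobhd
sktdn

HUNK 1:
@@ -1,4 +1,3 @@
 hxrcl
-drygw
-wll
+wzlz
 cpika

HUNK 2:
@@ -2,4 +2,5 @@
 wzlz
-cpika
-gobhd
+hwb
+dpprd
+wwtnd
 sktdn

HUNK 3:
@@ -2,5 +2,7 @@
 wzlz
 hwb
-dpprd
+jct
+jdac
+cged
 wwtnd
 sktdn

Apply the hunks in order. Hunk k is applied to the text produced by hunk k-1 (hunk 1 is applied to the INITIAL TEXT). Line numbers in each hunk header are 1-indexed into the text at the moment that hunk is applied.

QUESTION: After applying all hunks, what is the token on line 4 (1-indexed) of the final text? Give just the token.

Answer: jct

Derivation:
Hunk 1: at line 1 remove [drygw,wll] add [wzlz] -> 5 lines: hxrcl wzlz cpika gobhd sktdn
Hunk 2: at line 2 remove [cpika,gobhd] add [hwb,dpprd,wwtnd] -> 6 lines: hxrcl wzlz hwb dpprd wwtnd sktdn
Hunk 3: at line 2 remove [dpprd] add [jct,jdac,cged] -> 8 lines: hxrcl wzlz hwb jct jdac cged wwtnd sktdn
Final line 4: jct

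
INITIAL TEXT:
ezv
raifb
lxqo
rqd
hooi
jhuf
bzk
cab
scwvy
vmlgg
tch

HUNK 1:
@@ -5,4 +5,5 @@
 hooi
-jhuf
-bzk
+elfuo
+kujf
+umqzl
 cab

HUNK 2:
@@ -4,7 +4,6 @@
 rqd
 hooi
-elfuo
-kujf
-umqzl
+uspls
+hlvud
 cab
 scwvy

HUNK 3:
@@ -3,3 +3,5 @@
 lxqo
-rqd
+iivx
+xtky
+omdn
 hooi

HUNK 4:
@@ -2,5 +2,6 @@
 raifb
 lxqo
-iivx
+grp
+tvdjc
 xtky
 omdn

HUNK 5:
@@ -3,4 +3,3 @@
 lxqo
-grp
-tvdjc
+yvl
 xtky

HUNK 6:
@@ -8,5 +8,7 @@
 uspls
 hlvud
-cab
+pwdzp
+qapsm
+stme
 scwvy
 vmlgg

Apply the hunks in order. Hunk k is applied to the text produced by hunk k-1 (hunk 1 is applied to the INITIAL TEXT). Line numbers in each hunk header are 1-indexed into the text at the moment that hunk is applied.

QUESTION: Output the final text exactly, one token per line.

Hunk 1: at line 5 remove [jhuf,bzk] add [elfuo,kujf,umqzl] -> 12 lines: ezv raifb lxqo rqd hooi elfuo kujf umqzl cab scwvy vmlgg tch
Hunk 2: at line 4 remove [elfuo,kujf,umqzl] add [uspls,hlvud] -> 11 lines: ezv raifb lxqo rqd hooi uspls hlvud cab scwvy vmlgg tch
Hunk 3: at line 3 remove [rqd] add [iivx,xtky,omdn] -> 13 lines: ezv raifb lxqo iivx xtky omdn hooi uspls hlvud cab scwvy vmlgg tch
Hunk 4: at line 2 remove [iivx] add [grp,tvdjc] -> 14 lines: ezv raifb lxqo grp tvdjc xtky omdn hooi uspls hlvud cab scwvy vmlgg tch
Hunk 5: at line 3 remove [grp,tvdjc] add [yvl] -> 13 lines: ezv raifb lxqo yvl xtky omdn hooi uspls hlvud cab scwvy vmlgg tch
Hunk 6: at line 8 remove [cab] add [pwdzp,qapsm,stme] -> 15 lines: ezv raifb lxqo yvl xtky omdn hooi uspls hlvud pwdzp qapsm stme scwvy vmlgg tch

Answer: ezv
raifb
lxqo
yvl
xtky
omdn
hooi
uspls
hlvud
pwdzp
qapsm
stme
scwvy
vmlgg
tch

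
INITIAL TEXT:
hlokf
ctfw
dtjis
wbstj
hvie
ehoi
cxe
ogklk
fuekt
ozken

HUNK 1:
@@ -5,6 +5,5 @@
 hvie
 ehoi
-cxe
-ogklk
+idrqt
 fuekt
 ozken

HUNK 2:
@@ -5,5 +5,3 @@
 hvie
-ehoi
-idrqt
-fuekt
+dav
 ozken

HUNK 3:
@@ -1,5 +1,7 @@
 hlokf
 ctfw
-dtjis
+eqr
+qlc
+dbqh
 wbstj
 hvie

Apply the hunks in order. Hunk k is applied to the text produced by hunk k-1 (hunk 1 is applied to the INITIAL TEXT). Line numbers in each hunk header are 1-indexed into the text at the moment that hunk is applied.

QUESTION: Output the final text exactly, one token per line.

Hunk 1: at line 5 remove [cxe,ogklk] add [idrqt] -> 9 lines: hlokf ctfw dtjis wbstj hvie ehoi idrqt fuekt ozken
Hunk 2: at line 5 remove [ehoi,idrqt,fuekt] add [dav] -> 7 lines: hlokf ctfw dtjis wbstj hvie dav ozken
Hunk 3: at line 1 remove [dtjis] add [eqr,qlc,dbqh] -> 9 lines: hlokf ctfw eqr qlc dbqh wbstj hvie dav ozken

Answer: hlokf
ctfw
eqr
qlc
dbqh
wbstj
hvie
dav
ozken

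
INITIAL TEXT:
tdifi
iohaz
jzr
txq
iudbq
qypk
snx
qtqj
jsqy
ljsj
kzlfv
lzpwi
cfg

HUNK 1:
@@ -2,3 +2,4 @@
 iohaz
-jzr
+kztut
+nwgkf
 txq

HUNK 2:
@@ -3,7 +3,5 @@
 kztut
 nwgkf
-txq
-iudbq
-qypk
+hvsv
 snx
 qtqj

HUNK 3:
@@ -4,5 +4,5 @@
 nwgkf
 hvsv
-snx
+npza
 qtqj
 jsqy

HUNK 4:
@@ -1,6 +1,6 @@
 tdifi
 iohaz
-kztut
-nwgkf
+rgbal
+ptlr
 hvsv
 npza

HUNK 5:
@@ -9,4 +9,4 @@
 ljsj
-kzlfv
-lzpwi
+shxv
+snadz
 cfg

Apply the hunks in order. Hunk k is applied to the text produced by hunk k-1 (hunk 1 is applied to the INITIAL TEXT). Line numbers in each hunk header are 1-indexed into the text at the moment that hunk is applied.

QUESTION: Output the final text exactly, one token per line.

Hunk 1: at line 2 remove [jzr] add [kztut,nwgkf] -> 14 lines: tdifi iohaz kztut nwgkf txq iudbq qypk snx qtqj jsqy ljsj kzlfv lzpwi cfg
Hunk 2: at line 3 remove [txq,iudbq,qypk] add [hvsv] -> 12 lines: tdifi iohaz kztut nwgkf hvsv snx qtqj jsqy ljsj kzlfv lzpwi cfg
Hunk 3: at line 4 remove [snx] add [npza] -> 12 lines: tdifi iohaz kztut nwgkf hvsv npza qtqj jsqy ljsj kzlfv lzpwi cfg
Hunk 4: at line 1 remove [kztut,nwgkf] add [rgbal,ptlr] -> 12 lines: tdifi iohaz rgbal ptlr hvsv npza qtqj jsqy ljsj kzlfv lzpwi cfg
Hunk 5: at line 9 remove [kzlfv,lzpwi] add [shxv,snadz] -> 12 lines: tdifi iohaz rgbal ptlr hvsv npza qtqj jsqy ljsj shxv snadz cfg

Answer: tdifi
iohaz
rgbal
ptlr
hvsv
npza
qtqj
jsqy
ljsj
shxv
snadz
cfg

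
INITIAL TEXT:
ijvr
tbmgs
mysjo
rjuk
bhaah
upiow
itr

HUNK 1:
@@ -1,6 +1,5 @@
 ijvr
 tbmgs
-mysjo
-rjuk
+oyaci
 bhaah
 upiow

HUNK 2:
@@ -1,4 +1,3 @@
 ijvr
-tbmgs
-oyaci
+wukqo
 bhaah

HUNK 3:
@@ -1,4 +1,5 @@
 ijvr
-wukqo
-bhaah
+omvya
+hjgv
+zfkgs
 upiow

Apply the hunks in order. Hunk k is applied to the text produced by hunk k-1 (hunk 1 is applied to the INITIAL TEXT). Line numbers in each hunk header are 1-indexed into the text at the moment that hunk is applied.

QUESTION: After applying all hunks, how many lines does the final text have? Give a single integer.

Hunk 1: at line 1 remove [mysjo,rjuk] add [oyaci] -> 6 lines: ijvr tbmgs oyaci bhaah upiow itr
Hunk 2: at line 1 remove [tbmgs,oyaci] add [wukqo] -> 5 lines: ijvr wukqo bhaah upiow itr
Hunk 3: at line 1 remove [wukqo,bhaah] add [omvya,hjgv,zfkgs] -> 6 lines: ijvr omvya hjgv zfkgs upiow itr
Final line count: 6

Answer: 6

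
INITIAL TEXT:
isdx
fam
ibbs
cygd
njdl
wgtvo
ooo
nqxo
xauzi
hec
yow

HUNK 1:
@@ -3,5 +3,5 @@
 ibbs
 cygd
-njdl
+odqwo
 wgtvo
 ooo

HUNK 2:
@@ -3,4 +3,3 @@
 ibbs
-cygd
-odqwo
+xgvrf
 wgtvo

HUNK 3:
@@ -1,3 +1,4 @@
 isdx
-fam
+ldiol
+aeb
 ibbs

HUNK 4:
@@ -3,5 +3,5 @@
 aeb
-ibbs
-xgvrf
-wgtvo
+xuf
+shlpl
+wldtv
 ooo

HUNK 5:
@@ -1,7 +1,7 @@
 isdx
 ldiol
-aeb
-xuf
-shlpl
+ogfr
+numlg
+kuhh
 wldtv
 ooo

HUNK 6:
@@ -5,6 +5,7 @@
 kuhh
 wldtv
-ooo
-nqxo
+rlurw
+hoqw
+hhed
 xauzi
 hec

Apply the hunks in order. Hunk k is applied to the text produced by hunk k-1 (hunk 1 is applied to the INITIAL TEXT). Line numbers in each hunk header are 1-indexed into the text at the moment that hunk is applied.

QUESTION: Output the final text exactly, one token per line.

Answer: isdx
ldiol
ogfr
numlg
kuhh
wldtv
rlurw
hoqw
hhed
xauzi
hec
yow

Derivation:
Hunk 1: at line 3 remove [njdl] add [odqwo] -> 11 lines: isdx fam ibbs cygd odqwo wgtvo ooo nqxo xauzi hec yow
Hunk 2: at line 3 remove [cygd,odqwo] add [xgvrf] -> 10 lines: isdx fam ibbs xgvrf wgtvo ooo nqxo xauzi hec yow
Hunk 3: at line 1 remove [fam] add [ldiol,aeb] -> 11 lines: isdx ldiol aeb ibbs xgvrf wgtvo ooo nqxo xauzi hec yow
Hunk 4: at line 3 remove [ibbs,xgvrf,wgtvo] add [xuf,shlpl,wldtv] -> 11 lines: isdx ldiol aeb xuf shlpl wldtv ooo nqxo xauzi hec yow
Hunk 5: at line 1 remove [aeb,xuf,shlpl] add [ogfr,numlg,kuhh] -> 11 lines: isdx ldiol ogfr numlg kuhh wldtv ooo nqxo xauzi hec yow
Hunk 6: at line 5 remove [ooo,nqxo] add [rlurw,hoqw,hhed] -> 12 lines: isdx ldiol ogfr numlg kuhh wldtv rlurw hoqw hhed xauzi hec yow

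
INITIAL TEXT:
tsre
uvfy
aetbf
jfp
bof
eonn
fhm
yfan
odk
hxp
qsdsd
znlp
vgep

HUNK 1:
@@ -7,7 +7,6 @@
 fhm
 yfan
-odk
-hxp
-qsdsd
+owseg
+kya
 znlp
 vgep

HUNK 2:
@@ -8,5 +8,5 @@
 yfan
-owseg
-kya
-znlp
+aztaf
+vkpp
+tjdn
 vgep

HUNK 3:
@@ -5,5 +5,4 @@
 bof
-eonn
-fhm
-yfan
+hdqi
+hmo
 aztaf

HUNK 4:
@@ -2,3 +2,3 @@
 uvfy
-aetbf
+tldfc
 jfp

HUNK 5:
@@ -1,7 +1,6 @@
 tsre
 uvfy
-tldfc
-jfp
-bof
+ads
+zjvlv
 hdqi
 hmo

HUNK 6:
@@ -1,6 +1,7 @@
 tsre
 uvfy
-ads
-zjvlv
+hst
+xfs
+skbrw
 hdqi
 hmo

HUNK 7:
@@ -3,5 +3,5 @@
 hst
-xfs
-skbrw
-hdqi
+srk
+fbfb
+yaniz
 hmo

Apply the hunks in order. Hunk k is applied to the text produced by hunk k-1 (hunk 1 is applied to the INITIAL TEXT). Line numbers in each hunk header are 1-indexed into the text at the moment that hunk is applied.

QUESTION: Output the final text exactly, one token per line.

Answer: tsre
uvfy
hst
srk
fbfb
yaniz
hmo
aztaf
vkpp
tjdn
vgep

Derivation:
Hunk 1: at line 7 remove [odk,hxp,qsdsd] add [owseg,kya] -> 12 lines: tsre uvfy aetbf jfp bof eonn fhm yfan owseg kya znlp vgep
Hunk 2: at line 8 remove [owseg,kya,znlp] add [aztaf,vkpp,tjdn] -> 12 lines: tsre uvfy aetbf jfp bof eonn fhm yfan aztaf vkpp tjdn vgep
Hunk 3: at line 5 remove [eonn,fhm,yfan] add [hdqi,hmo] -> 11 lines: tsre uvfy aetbf jfp bof hdqi hmo aztaf vkpp tjdn vgep
Hunk 4: at line 2 remove [aetbf] add [tldfc] -> 11 lines: tsre uvfy tldfc jfp bof hdqi hmo aztaf vkpp tjdn vgep
Hunk 5: at line 1 remove [tldfc,jfp,bof] add [ads,zjvlv] -> 10 lines: tsre uvfy ads zjvlv hdqi hmo aztaf vkpp tjdn vgep
Hunk 6: at line 1 remove [ads,zjvlv] add [hst,xfs,skbrw] -> 11 lines: tsre uvfy hst xfs skbrw hdqi hmo aztaf vkpp tjdn vgep
Hunk 7: at line 3 remove [xfs,skbrw,hdqi] add [srk,fbfb,yaniz] -> 11 lines: tsre uvfy hst srk fbfb yaniz hmo aztaf vkpp tjdn vgep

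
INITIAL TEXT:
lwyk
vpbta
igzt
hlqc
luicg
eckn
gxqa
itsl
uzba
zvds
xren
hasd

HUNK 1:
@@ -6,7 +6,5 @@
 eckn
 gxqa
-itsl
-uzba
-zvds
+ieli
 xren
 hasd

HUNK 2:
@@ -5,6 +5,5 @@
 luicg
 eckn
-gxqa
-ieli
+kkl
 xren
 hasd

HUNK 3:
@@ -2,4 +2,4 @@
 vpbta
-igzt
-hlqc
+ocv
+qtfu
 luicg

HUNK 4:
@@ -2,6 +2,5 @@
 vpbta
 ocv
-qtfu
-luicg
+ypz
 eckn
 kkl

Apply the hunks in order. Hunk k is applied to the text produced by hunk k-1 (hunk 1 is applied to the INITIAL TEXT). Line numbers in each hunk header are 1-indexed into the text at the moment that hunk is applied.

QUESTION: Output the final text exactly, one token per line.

Answer: lwyk
vpbta
ocv
ypz
eckn
kkl
xren
hasd

Derivation:
Hunk 1: at line 6 remove [itsl,uzba,zvds] add [ieli] -> 10 lines: lwyk vpbta igzt hlqc luicg eckn gxqa ieli xren hasd
Hunk 2: at line 5 remove [gxqa,ieli] add [kkl] -> 9 lines: lwyk vpbta igzt hlqc luicg eckn kkl xren hasd
Hunk 3: at line 2 remove [igzt,hlqc] add [ocv,qtfu] -> 9 lines: lwyk vpbta ocv qtfu luicg eckn kkl xren hasd
Hunk 4: at line 2 remove [qtfu,luicg] add [ypz] -> 8 lines: lwyk vpbta ocv ypz eckn kkl xren hasd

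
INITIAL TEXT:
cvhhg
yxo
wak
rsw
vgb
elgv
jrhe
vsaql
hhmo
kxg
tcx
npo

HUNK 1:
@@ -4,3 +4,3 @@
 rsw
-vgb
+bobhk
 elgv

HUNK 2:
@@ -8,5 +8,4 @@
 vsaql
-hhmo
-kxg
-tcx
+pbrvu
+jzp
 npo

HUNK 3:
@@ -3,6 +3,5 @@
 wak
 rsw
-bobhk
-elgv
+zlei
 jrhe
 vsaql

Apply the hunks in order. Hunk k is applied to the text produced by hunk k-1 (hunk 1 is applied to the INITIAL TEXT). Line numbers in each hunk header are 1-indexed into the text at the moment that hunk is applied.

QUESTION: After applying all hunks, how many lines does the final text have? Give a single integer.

Answer: 10

Derivation:
Hunk 1: at line 4 remove [vgb] add [bobhk] -> 12 lines: cvhhg yxo wak rsw bobhk elgv jrhe vsaql hhmo kxg tcx npo
Hunk 2: at line 8 remove [hhmo,kxg,tcx] add [pbrvu,jzp] -> 11 lines: cvhhg yxo wak rsw bobhk elgv jrhe vsaql pbrvu jzp npo
Hunk 3: at line 3 remove [bobhk,elgv] add [zlei] -> 10 lines: cvhhg yxo wak rsw zlei jrhe vsaql pbrvu jzp npo
Final line count: 10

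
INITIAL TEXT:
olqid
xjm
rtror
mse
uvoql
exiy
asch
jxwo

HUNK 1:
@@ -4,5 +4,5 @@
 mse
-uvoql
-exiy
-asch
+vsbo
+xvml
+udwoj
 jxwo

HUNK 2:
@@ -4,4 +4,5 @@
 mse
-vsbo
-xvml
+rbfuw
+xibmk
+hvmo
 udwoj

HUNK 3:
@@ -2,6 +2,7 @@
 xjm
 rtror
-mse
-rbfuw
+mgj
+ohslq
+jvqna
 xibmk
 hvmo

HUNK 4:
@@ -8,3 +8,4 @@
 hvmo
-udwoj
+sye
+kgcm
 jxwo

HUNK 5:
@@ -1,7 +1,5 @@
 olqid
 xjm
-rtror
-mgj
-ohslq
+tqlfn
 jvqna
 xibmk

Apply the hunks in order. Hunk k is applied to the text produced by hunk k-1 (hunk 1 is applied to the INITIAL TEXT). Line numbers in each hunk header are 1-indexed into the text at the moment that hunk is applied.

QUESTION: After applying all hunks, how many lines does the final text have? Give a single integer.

Answer: 9

Derivation:
Hunk 1: at line 4 remove [uvoql,exiy,asch] add [vsbo,xvml,udwoj] -> 8 lines: olqid xjm rtror mse vsbo xvml udwoj jxwo
Hunk 2: at line 4 remove [vsbo,xvml] add [rbfuw,xibmk,hvmo] -> 9 lines: olqid xjm rtror mse rbfuw xibmk hvmo udwoj jxwo
Hunk 3: at line 2 remove [mse,rbfuw] add [mgj,ohslq,jvqna] -> 10 lines: olqid xjm rtror mgj ohslq jvqna xibmk hvmo udwoj jxwo
Hunk 4: at line 8 remove [udwoj] add [sye,kgcm] -> 11 lines: olqid xjm rtror mgj ohslq jvqna xibmk hvmo sye kgcm jxwo
Hunk 5: at line 1 remove [rtror,mgj,ohslq] add [tqlfn] -> 9 lines: olqid xjm tqlfn jvqna xibmk hvmo sye kgcm jxwo
Final line count: 9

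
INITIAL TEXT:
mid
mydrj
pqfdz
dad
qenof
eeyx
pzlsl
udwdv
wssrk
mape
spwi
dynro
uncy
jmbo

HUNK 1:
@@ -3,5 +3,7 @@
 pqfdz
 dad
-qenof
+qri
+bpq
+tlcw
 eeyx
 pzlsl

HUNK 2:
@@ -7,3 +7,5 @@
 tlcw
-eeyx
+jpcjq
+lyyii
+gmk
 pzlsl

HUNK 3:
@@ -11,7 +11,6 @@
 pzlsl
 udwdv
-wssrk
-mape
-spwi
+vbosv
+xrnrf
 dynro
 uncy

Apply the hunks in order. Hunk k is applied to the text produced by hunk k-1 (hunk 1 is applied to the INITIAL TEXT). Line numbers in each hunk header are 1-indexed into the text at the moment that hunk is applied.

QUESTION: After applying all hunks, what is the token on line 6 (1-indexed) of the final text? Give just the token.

Hunk 1: at line 3 remove [qenof] add [qri,bpq,tlcw] -> 16 lines: mid mydrj pqfdz dad qri bpq tlcw eeyx pzlsl udwdv wssrk mape spwi dynro uncy jmbo
Hunk 2: at line 7 remove [eeyx] add [jpcjq,lyyii,gmk] -> 18 lines: mid mydrj pqfdz dad qri bpq tlcw jpcjq lyyii gmk pzlsl udwdv wssrk mape spwi dynro uncy jmbo
Hunk 3: at line 11 remove [wssrk,mape,spwi] add [vbosv,xrnrf] -> 17 lines: mid mydrj pqfdz dad qri bpq tlcw jpcjq lyyii gmk pzlsl udwdv vbosv xrnrf dynro uncy jmbo
Final line 6: bpq

Answer: bpq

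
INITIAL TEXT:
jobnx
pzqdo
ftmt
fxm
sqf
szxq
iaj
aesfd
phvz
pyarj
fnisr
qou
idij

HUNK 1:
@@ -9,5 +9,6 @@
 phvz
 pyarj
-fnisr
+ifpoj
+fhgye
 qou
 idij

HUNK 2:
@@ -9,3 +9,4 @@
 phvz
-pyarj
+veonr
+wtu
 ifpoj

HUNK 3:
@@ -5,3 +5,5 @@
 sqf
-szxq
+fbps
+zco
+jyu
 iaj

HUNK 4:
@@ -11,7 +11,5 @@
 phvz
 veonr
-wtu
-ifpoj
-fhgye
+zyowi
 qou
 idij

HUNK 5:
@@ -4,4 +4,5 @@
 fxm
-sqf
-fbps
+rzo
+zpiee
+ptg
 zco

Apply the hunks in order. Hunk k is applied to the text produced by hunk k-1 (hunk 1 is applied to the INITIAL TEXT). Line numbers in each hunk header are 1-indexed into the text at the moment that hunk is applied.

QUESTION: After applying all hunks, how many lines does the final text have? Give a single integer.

Answer: 16

Derivation:
Hunk 1: at line 9 remove [fnisr] add [ifpoj,fhgye] -> 14 lines: jobnx pzqdo ftmt fxm sqf szxq iaj aesfd phvz pyarj ifpoj fhgye qou idij
Hunk 2: at line 9 remove [pyarj] add [veonr,wtu] -> 15 lines: jobnx pzqdo ftmt fxm sqf szxq iaj aesfd phvz veonr wtu ifpoj fhgye qou idij
Hunk 3: at line 5 remove [szxq] add [fbps,zco,jyu] -> 17 lines: jobnx pzqdo ftmt fxm sqf fbps zco jyu iaj aesfd phvz veonr wtu ifpoj fhgye qou idij
Hunk 4: at line 11 remove [wtu,ifpoj,fhgye] add [zyowi] -> 15 lines: jobnx pzqdo ftmt fxm sqf fbps zco jyu iaj aesfd phvz veonr zyowi qou idij
Hunk 5: at line 4 remove [sqf,fbps] add [rzo,zpiee,ptg] -> 16 lines: jobnx pzqdo ftmt fxm rzo zpiee ptg zco jyu iaj aesfd phvz veonr zyowi qou idij
Final line count: 16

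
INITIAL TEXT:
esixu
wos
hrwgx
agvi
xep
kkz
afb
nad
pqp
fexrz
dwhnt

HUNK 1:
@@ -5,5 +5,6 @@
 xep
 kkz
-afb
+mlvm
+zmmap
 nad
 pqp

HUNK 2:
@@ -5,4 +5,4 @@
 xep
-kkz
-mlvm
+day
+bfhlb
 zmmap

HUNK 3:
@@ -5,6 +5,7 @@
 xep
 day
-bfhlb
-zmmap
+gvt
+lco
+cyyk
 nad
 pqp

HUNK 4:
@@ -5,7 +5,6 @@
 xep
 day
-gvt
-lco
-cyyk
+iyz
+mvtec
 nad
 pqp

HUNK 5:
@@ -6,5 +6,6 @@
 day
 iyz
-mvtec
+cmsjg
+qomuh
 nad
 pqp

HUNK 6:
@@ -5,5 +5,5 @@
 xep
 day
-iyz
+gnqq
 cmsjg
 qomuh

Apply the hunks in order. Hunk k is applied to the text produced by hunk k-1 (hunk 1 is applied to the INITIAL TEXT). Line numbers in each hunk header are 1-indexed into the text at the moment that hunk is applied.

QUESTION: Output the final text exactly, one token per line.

Hunk 1: at line 5 remove [afb] add [mlvm,zmmap] -> 12 lines: esixu wos hrwgx agvi xep kkz mlvm zmmap nad pqp fexrz dwhnt
Hunk 2: at line 5 remove [kkz,mlvm] add [day,bfhlb] -> 12 lines: esixu wos hrwgx agvi xep day bfhlb zmmap nad pqp fexrz dwhnt
Hunk 3: at line 5 remove [bfhlb,zmmap] add [gvt,lco,cyyk] -> 13 lines: esixu wos hrwgx agvi xep day gvt lco cyyk nad pqp fexrz dwhnt
Hunk 4: at line 5 remove [gvt,lco,cyyk] add [iyz,mvtec] -> 12 lines: esixu wos hrwgx agvi xep day iyz mvtec nad pqp fexrz dwhnt
Hunk 5: at line 6 remove [mvtec] add [cmsjg,qomuh] -> 13 lines: esixu wos hrwgx agvi xep day iyz cmsjg qomuh nad pqp fexrz dwhnt
Hunk 6: at line 5 remove [iyz] add [gnqq] -> 13 lines: esixu wos hrwgx agvi xep day gnqq cmsjg qomuh nad pqp fexrz dwhnt

Answer: esixu
wos
hrwgx
agvi
xep
day
gnqq
cmsjg
qomuh
nad
pqp
fexrz
dwhnt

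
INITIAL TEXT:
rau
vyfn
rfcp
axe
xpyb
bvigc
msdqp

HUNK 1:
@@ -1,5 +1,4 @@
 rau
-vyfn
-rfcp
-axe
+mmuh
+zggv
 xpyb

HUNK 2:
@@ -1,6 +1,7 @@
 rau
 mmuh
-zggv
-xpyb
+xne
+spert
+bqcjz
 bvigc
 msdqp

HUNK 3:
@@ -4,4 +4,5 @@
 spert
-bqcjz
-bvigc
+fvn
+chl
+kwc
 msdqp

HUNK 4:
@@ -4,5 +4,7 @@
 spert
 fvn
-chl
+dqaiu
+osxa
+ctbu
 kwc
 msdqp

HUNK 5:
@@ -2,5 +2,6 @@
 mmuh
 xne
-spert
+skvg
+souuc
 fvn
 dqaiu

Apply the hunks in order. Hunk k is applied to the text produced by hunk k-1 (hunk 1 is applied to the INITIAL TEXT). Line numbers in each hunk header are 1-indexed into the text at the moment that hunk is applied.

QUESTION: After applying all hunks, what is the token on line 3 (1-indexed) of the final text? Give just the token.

Hunk 1: at line 1 remove [vyfn,rfcp,axe] add [mmuh,zggv] -> 6 lines: rau mmuh zggv xpyb bvigc msdqp
Hunk 2: at line 1 remove [zggv,xpyb] add [xne,spert,bqcjz] -> 7 lines: rau mmuh xne spert bqcjz bvigc msdqp
Hunk 3: at line 4 remove [bqcjz,bvigc] add [fvn,chl,kwc] -> 8 lines: rau mmuh xne spert fvn chl kwc msdqp
Hunk 4: at line 4 remove [chl] add [dqaiu,osxa,ctbu] -> 10 lines: rau mmuh xne spert fvn dqaiu osxa ctbu kwc msdqp
Hunk 5: at line 2 remove [spert] add [skvg,souuc] -> 11 lines: rau mmuh xne skvg souuc fvn dqaiu osxa ctbu kwc msdqp
Final line 3: xne

Answer: xne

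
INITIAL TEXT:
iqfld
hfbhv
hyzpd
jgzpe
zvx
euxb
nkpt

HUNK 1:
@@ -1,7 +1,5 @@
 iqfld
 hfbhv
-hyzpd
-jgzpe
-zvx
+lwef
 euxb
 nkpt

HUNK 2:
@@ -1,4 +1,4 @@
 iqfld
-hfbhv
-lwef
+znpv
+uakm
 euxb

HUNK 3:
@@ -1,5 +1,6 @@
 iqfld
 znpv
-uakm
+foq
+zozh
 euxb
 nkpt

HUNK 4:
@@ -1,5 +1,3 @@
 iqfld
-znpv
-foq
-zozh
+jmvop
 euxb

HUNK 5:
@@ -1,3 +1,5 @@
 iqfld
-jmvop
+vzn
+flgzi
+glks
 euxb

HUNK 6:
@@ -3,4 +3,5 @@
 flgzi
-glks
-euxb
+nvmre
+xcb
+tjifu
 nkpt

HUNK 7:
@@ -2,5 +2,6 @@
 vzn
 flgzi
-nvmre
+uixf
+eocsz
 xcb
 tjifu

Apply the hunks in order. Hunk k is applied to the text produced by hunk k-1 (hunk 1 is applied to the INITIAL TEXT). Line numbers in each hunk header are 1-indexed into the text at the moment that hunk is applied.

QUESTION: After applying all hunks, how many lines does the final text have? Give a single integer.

Answer: 8

Derivation:
Hunk 1: at line 1 remove [hyzpd,jgzpe,zvx] add [lwef] -> 5 lines: iqfld hfbhv lwef euxb nkpt
Hunk 2: at line 1 remove [hfbhv,lwef] add [znpv,uakm] -> 5 lines: iqfld znpv uakm euxb nkpt
Hunk 3: at line 1 remove [uakm] add [foq,zozh] -> 6 lines: iqfld znpv foq zozh euxb nkpt
Hunk 4: at line 1 remove [znpv,foq,zozh] add [jmvop] -> 4 lines: iqfld jmvop euxb nkpt
Hunk 5: at line 1 remove [jmvop] add [vzn,flgzi,glks] -> 6 lines: iqfld vzn flgzi glks euxb nkpt
Hunk 6: at line 3 remove [glks,euxb] add [nvmre,xcb,tjifu] -> 7 lines: iqfld vzn flgzi nvmre xcb tjifu nkpt
Hunk 7: at line 2 remove [nvmre] add [uixf,eocsz] -> 8 lines: iqfld vzn flgzi uixf eocsz xcb tjifu nkpt
Final line count: 8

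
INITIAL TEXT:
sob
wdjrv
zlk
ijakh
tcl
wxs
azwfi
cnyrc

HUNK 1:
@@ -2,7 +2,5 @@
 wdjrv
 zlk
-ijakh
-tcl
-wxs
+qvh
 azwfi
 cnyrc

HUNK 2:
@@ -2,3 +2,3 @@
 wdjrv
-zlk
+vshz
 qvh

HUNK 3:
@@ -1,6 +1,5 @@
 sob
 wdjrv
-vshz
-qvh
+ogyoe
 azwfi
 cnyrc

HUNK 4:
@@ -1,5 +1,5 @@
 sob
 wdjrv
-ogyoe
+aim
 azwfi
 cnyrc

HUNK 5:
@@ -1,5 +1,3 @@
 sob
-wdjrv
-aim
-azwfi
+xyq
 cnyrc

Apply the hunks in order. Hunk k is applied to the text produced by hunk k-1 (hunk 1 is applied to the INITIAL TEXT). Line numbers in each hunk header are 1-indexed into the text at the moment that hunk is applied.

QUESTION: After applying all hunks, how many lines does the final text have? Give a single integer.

Answer: 3

Derivation:
Hunk 1: at line 2 remove [ijakh,tcl,wxs] add [qvh] -> 6 lines: sob wdjrv zlk qvh azwfi cnyrc
Hunk 2: at line 2 remove [zlk] add [vshz] -> 6 lines: sob wdjrv vshz qvh azwfi cnyrc
Hunk 3: at line 1 remove [vshz,qvh] add [ogyoe] -> 5 lines: sob wdjrv ogyoe azwfi cnyrc
Hunk 4: at line 1 remove [ogyoe] add [aim] -> 5 lines: sob wdjrv aim azwfi cnyrc
Hunk 5: at line 1 remove [wdjrv,aim,azwfi] add [xyq] -> 3 lines: sob xyq cnyrc
Final line count: 3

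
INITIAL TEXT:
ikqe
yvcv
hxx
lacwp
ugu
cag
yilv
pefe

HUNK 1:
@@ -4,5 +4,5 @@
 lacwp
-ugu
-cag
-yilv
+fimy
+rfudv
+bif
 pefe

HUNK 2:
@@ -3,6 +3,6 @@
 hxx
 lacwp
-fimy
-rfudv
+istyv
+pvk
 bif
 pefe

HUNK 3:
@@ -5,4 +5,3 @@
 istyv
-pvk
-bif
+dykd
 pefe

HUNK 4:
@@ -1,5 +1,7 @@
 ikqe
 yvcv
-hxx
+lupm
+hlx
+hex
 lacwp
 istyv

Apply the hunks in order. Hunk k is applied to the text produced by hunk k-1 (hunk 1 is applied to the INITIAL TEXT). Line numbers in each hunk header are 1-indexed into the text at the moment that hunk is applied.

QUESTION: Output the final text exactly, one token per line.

Answer: ikqe
yvcv
lupm
hlx
hex
lacwp
istyv
dykd
pefe

Derivation:
Hunk 1: at line 4 remove [ugu,cag,yilv] add [fimy,rfudv,bif] -> 8 lines: ikqe yvcv hxx lacwp fimy rfudv bif pefe
Hunk 2: at line 3 remove [fimy,rfudv] add [istyv,pvk] -> 8 lines: ikqe yvcv hxx lacwp istyv pvk bif pefe
Hunk 3: at line 5 remove [pvk,bif] add [dykd] -> 7 lines: ikqe yvcv hxx lacwp istyv dykd pefe
Hunk 4: at line 1 remove [hxx] add [lupm,hlx,hex] -> 9 lines: ikqe yvcv lupm hlx hex lacwp istyv dykd pefe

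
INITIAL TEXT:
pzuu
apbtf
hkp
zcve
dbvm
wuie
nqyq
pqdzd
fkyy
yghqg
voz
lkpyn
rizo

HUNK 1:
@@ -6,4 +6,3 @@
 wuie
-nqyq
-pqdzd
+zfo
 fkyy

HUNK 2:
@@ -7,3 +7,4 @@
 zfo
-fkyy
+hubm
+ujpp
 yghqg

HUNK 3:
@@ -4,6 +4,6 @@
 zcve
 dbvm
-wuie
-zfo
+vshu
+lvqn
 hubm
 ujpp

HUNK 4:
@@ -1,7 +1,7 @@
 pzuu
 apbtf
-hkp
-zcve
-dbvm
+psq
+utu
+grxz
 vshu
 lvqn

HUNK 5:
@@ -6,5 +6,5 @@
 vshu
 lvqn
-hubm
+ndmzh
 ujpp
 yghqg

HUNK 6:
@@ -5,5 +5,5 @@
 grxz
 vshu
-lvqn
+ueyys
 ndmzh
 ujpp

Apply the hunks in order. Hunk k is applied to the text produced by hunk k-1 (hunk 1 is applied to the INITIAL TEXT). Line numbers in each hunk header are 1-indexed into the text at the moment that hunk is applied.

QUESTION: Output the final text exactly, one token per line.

Hunk 1: at line 6 remove [nqyq,pqdzd] add [zfo] -> 12 lines: pzuu apbtf hkp zcve dbvm wuie zfo fkyy yghqg voz lkpyn rizo
Hunk 2: at line 7 remove [fkyy] add [hubm,ujpp] -> 13 lines: pzuu apbtf hkp zcve dbvm wuie zfo hubm ujpp yghqg voz lkpyn rizo
Hunk 3: at line 4 remove [wuie,zfo] add [vshu,lvqn] -> 13 lines: pzuu apbtf hkp zcve dbvm vshu lvqn hubm ujpp yghqg voz lkpyn rizo
Hunk 4: at line 1 remove [hkp,zcve,dbvm] add [psq,utu,grxz] -> 13 lines: pzuu apbtf psq utu grxz vshu lvqn hubm ujpp yghqg voz lkpyn rizo
Hunk 5: at line 6 remove [hubm] add [ndmzh] -> 13 lines: pzuu apbtf psq utu grxz vshu lvqn ndmzh ujpp yghqg voz lkpyn rizo
Hunk 6: at line 5 remove [lvqn] add [ueyys] -> 13 lines: pzuu apbtf psq utu grxz vshu ueyys ndmzh ujpp yghqg voz lkpyn rizo

Answer: pzuu
apbtf
psq
utu
grxz
vshu
ueyys
ndmzh
ujpp
yghqg
voz
lkpyn
rizo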